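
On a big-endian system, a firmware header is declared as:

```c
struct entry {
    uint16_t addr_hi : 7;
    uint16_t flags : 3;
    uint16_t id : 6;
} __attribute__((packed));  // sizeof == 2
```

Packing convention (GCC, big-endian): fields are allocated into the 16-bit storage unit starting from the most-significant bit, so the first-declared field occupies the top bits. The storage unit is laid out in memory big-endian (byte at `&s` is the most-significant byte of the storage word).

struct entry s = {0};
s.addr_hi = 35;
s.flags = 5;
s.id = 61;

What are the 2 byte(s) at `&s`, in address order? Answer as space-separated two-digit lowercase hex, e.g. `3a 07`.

[9+:7] addr_hi=35 & 0x7f = 0x23; word=0x4600
[6+:3] flags=5 & 0x7 = 0x5; word=0x4740
[0+:6] id=61 & 0x3f = 0x3d; word=0x477d
word = 0x477d → big-endian bytes:
  [0]=0x47  [1]=0x7d

47 7d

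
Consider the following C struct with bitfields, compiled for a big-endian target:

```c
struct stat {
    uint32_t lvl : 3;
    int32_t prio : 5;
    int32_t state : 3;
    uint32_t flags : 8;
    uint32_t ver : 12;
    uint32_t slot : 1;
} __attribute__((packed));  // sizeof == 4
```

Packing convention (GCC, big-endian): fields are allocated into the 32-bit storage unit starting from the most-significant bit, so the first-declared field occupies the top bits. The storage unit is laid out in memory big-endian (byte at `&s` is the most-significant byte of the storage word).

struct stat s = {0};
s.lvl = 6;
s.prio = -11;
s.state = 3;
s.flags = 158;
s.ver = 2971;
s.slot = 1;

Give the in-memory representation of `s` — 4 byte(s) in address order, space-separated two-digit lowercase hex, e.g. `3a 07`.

lvl (3b) val=6 bits=0x6 at bit 29: 0xc0000000
prio (5b) val=-11 bits=0x15 at bit 24: 0xd5000000
state (3b) val=3 bits=0x3 at bit 21: 0xd5600000
flags (8b) val=158 bits=0x9e at bit 13: 0xd573c000
ver (12b) val=2971 bits=0xb9b at bit 1: 0xd573d736
slot (1b) val=1 bits=0x1 at bit 0: 0xd573d737
word = 0xd573d737 → big-endian bytes:
  [0]=0xd5  [1]=0x73  [2]=0xd7  [3]=0x37

d5 73 d7 37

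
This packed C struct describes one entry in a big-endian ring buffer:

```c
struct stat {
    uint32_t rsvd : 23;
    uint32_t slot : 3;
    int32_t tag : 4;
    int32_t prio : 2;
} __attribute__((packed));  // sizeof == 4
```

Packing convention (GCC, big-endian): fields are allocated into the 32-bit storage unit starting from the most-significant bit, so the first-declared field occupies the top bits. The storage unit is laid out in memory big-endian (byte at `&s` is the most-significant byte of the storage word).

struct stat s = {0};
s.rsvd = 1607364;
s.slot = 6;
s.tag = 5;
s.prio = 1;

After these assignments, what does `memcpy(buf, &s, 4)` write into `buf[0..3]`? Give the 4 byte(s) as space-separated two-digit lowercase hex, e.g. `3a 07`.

rsvd (23b) val=1607364 bits=0x1886c4 at bit 9: 0x310d8800
slot (3b) val=6 bits=0x6 at bit 6: 0x310d8980
tag (4b) val=5 bits=0x5 at bit 2: 0x310d8994
prio (2b) val=1 bits=0x1 at bit 0: 0x310d8995
word = 0x310d8995 → big-endian bytes:
  [0]=0x31  [1]=0x0d  [2]=0x89  [3]=0x95

31 0d 89 95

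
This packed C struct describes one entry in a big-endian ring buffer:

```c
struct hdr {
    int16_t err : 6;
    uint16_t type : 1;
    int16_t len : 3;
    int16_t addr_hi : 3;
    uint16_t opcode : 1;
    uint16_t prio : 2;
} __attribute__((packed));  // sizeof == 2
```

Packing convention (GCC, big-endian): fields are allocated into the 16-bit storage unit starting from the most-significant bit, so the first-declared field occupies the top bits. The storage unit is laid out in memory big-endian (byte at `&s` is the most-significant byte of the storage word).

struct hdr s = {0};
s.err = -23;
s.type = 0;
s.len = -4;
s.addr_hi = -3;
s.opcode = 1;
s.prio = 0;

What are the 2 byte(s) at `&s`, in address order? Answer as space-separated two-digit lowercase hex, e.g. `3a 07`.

a5 2c

err (6b) val=-23 bits=0x29 at bit 10: 0xa400
type (1b) val=0 bits=0x0 at bit 9: 0xa400
len (3b) val=-4 bits=0x4 at bit 6: 0xa500
addr_hi (3b) val=-3 bits=0x5 at bit 3: 0xa528
opcode (1b) val=1 bits=0x1 at bit 2: 0xa52c
prio (2b) val=0 bits=0x0 at bit 0: 0xa52c
word = 0xa52c → big-endian bytes:
  [0]=0xa5  [1]=0x2c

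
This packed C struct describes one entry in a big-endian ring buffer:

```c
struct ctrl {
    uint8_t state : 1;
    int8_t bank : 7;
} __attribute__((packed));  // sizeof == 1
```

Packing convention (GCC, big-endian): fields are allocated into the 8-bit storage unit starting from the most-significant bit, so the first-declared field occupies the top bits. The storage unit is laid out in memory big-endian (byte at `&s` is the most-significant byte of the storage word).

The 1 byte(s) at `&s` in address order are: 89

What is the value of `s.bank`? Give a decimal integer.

9

[0]=0x89 (big-endian) → word 0x89
state:1 @ bit 7 → (0x89>>7)&0x1 = 0x1
bank:7 @ bit 0 → (0x89>>0)&0x7f = 0x9  ←
bank signed 7b, MSB=0: value = 9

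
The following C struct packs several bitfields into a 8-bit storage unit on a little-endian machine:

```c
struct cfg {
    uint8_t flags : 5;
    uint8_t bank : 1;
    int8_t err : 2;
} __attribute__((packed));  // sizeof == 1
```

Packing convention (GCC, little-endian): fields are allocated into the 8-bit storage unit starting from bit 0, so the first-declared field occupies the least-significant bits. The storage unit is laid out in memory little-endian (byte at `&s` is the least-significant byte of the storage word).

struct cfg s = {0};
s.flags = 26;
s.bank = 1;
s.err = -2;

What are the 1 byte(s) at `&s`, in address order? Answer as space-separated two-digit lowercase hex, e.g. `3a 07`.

flags:5 = 26 → 0x1a << 0 → word 0x1a
bank:1 = 1 → 0x1 << 5 → word 0x3a
err:2 = -2 → 0x2 << 6 → word 0xba
word = 0xba → little-endian bytes:
  [0]=0xba

ba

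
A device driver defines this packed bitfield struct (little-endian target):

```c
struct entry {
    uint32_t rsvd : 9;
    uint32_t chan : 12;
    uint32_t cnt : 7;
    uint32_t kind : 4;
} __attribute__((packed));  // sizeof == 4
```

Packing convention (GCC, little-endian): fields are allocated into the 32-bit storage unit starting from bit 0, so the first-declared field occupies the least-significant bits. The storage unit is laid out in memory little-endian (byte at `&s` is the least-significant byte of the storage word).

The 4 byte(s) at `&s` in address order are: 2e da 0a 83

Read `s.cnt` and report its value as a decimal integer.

[0]=0x2e [1]=0xda [2]=0x0a [3]=0x83 (little-endian) → word 0x830ada2e
rsvd [0+:9] = (word>>0) & 0x1ff = 46
chan [9+:12] = (word>>9) & 0xfff = 1389
cnt [21+:7] = (word>>21) & 0x7f = 24  ←
kind [28+:4] = (word>>28) & 0xf = 8

24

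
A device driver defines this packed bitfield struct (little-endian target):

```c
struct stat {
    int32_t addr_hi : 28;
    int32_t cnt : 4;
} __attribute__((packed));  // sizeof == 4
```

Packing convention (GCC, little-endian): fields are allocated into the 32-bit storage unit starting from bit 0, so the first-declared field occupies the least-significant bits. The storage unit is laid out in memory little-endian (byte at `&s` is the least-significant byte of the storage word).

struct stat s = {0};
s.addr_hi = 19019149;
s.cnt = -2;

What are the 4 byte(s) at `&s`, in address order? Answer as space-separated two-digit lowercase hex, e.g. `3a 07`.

8d 35 22 e1

[0+:28] addr_hi=19019149 & 0xfffffff = 0x122358d; word=0x0122358d
[28+:4] cnt=-2 & 0xf = 0xe; word=0xe122358d
word = 0xe122358d → little-endian bytes:
  [0]=0x8d  [1]=0x35  [2]=0x22  [3]=0xe1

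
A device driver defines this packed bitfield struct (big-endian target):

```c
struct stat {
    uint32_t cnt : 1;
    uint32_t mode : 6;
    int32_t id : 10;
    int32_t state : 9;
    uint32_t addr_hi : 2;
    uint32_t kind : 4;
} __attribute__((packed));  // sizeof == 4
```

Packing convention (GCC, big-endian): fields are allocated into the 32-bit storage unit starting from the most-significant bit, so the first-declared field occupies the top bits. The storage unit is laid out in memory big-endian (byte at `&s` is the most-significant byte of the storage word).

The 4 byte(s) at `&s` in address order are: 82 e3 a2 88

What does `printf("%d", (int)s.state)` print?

138

[0]=0x82 [1]=0xe3 [2]=0xa2 [3]=0x88 (big-endian) → word 0x82e3a288
cnt:1 @ bit 31 → (0x82e3a288>>31)&0x1 = 0x1
mode:6 @ bit 25 → (0x82e3a288>>25)&0x3f = 0x1
id:10 @ bit 15 → (0x82e3a288>>15)&0x3ff = 0x1c7
state:9 @ bit 6 → (0x82e3a288>>6)&0x1ff = 0x8a  ←
addr_hi:2 @ bit 4 → (0x82e3a288>>4)&0x3 = 0x0
kind:4 @ bit 0 → (0x82e3a288>>0)&0xf = 0x8
state signed 9b, MSB=0: value = 138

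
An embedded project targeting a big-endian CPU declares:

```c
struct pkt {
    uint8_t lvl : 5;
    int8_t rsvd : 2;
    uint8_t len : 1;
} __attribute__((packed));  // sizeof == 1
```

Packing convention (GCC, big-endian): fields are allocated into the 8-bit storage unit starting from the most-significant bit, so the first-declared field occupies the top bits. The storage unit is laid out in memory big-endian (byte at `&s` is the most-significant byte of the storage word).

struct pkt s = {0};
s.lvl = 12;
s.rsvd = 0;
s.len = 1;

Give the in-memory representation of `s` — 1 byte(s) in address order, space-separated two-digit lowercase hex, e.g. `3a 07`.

61

lvl (5b) val=12 bits=0xc at bit 3: 0x60
rsvd (2b) val=0 bits=0x0 at bit 1: 0x60
len (1b) val=1 bits=0x1 at bit 0: 0x61
word = 0x61 → big-endian bytes:
  [0]=0x61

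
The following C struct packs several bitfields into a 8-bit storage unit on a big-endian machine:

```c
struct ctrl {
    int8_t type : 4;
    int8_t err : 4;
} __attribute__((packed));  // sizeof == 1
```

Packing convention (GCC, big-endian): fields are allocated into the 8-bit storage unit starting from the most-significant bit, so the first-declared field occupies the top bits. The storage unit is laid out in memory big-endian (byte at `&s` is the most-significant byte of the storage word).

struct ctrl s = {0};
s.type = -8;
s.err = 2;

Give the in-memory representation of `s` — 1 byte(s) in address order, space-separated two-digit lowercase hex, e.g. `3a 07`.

82

type (4b) val=-8 bits=0x8 at bit 4: 0x80
err (4b) val=2 bits=0x2 at bit 0: 0x82
word = 0x82 → big-endian bytes:
  [0]=0x82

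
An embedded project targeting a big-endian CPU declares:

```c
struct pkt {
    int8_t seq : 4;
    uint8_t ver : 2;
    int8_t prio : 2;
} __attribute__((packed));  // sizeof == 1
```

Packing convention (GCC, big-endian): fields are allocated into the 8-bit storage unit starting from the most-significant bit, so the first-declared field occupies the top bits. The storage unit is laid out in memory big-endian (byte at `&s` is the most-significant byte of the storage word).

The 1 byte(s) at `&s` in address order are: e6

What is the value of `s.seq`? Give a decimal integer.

-2

[0]=0xe6 (big-endian) → word 0xe6
seq [4+:4] = (word>>4) & 0xf = 14  ←
ver [2+:2] = (word>>2) & 0x3 = 1
prio [0+:2] = (word>>0) & 0x3 = 2
seq signed 4b, MSB=1: 14 - 16 = -2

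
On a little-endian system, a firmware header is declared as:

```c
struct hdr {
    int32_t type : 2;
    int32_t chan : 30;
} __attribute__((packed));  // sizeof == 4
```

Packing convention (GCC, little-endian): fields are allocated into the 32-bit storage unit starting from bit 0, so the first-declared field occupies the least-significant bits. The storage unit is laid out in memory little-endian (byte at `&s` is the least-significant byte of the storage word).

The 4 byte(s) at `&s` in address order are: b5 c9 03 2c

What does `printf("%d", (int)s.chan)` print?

[0]=0xb5 [1]=0xc9 [2]=0x03 [3]=0x2c (little-endian) → word 0x2c03c9b5
type:2 @ bit 0 → (0x2c03c9b5>>0)&0x3 = 0x1
chan:30 @ bit 2 → (0x2c03c9b5>>2)&0x3fffffff = 0xb00f26d  ←
chan signed 30b, MSB=0: value = 184611437

184611437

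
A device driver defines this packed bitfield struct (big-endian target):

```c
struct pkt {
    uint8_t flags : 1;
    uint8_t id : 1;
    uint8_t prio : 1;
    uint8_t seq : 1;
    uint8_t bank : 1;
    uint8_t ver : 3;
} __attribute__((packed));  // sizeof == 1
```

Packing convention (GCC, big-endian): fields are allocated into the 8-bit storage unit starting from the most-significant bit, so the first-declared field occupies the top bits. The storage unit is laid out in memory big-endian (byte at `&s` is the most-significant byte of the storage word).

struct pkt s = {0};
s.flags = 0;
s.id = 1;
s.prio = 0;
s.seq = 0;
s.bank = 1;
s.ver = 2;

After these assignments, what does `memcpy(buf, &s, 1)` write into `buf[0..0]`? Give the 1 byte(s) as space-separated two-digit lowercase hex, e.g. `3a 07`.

flags:1 = 0 → 0x0 << 7 → word 0x00
id:1 = 1 → 0x1 << 6 → word 0x40
prio:1 = 0 → 0x0 << 5 → word 0x40
seq:1 = 0 → 0x0 << 4 → word 0x40
bank:1 = 1 → 0x1 << 3 → word 0x48
ver:3 = 2 → 0x2 << 0 → word 0x4a
word = 0x4a → big-endian bytes:
  [0]=0x4a

4a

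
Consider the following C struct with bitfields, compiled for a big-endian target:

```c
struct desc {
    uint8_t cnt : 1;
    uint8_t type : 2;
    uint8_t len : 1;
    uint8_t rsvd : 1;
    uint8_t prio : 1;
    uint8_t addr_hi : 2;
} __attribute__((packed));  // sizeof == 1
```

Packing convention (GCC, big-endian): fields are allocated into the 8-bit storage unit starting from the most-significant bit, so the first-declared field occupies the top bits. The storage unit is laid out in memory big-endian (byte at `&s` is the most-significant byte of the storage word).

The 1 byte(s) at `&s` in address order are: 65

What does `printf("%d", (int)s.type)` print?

[0]=0x65 (big-endian) → word 0x65
cnt:1 @ bit 7 → (0x65>>7)&0x1 = 0x0
type:2 @ bit 5 → (0x65>>5)&0x3 = 0x3  ←
len:1 @ bit 4 → (0x65>>4)&0x1 = 0x0
rsvd:1 @ bit 3 → (0x65>>3)&0x1 = 0x0
prio:1 @ bit 2 → (0x65>>2)&0x1 = 0x1
addr_hi:2 @ bit 0 → (0x65>>0)&0x3 = 0x1

3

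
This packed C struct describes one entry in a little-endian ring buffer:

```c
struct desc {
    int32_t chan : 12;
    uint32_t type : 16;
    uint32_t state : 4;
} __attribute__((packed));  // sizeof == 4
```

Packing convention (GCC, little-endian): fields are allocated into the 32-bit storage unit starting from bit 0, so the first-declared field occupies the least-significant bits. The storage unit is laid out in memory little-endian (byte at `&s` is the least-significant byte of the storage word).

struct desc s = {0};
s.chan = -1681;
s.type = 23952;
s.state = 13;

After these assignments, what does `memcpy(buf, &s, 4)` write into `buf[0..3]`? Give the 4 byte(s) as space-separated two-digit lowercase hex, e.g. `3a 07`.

[0+:12] chan=-1681 & 0xfff = 0x96f; word=0x0000096f
[12+:16] type=23952 & 0xffff = 0x5d90; word=0x05d9096f
[28+:4] state=13 & 0xf = 0xd; word=0xd5d9096f
word = 0xd5d9096f → little-endian bytes:
  [0]=0x6f  [1]=0x09  [2]=0xd9  [3]=0xd5

6f 09 d9 d5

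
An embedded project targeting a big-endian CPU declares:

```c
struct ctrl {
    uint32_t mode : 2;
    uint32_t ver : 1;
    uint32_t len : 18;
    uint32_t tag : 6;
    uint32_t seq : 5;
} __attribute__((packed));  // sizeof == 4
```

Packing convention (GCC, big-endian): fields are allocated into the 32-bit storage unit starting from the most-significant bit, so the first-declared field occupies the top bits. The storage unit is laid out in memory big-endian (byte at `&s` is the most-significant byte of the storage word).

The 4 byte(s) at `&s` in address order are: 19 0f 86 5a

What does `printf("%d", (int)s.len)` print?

[0]=0x19 [1]=0x0f [2]=0x86 [3]=0x5a (big-endian) → word 0x190f865a
mode [30+:2] = (word>>30) & 0x3 = 0
ver [29+:1] = (word>>29) & 0x1 = 0
len [11+:18] = (word>>11) & 0x3ffff = 205296  ←
tag [5+:6] = (word>>5) & 0x3f = 50
seq [0+:5] = (word>>0) & 0x1f = 26

205296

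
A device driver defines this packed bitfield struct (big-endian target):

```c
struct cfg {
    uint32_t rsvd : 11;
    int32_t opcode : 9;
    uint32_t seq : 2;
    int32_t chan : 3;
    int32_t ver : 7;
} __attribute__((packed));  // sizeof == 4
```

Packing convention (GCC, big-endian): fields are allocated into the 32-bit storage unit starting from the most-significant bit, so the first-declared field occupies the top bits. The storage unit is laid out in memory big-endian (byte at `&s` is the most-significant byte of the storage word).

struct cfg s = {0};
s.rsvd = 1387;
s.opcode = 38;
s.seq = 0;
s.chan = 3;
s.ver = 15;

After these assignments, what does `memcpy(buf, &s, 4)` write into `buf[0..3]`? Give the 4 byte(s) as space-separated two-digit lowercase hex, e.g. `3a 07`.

ad 62 61 8f

rsvd:11 = 1387 → 0x56b << 21 → word 0xad600000
opcode:9 = 38 → 0x26 << 12 → word 0xad626000
seq:2 = 0 → 0x0 << 10 → word 0xad626000
chan:3 = 3 → 0x3 << 7 → word 0xad626180
ver:7 = 15 → 0xf << 0 → word 0xad62618f
word = 0xad62618f → big-endian bytes:
  [0]=0xad  [1]=0x62  [2]=0x61  [3]=0x8f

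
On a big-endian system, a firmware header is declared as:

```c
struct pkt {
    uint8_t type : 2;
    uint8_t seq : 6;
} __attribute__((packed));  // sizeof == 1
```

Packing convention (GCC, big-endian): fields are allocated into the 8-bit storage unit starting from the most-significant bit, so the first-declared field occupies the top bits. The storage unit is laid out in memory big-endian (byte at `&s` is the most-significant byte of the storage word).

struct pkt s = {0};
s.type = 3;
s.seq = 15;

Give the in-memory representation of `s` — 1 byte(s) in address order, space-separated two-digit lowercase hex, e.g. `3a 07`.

type (2b) val=3 bits=0x3 at bit 6: 0xc0
seq (6b) val=15 bits=0xf at bit 0: 0xcf
word = 0xcf → big-endian bytes:
  [0]=0xcf

cf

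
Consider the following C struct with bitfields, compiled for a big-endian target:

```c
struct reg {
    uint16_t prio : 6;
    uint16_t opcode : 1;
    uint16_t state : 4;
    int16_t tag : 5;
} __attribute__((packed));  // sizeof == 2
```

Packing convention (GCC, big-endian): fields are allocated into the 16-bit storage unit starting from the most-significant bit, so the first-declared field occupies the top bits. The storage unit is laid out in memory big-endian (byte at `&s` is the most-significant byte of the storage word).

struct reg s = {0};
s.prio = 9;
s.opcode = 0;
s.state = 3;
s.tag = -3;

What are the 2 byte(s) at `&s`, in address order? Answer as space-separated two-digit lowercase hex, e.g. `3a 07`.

prio:6 = 9 → 0x9 << 10 → word 0x2400
opcode:1 = 0 → 0x0 << 9 → word 0x2400
state:4 = 3 → 0x3 << 5 → word 0x2460
tag:5 = -3 → 0x1d << 0 → word 0x247d
word = 0x247d → big-endian bytes:
  [0]=0x24  [1]=0x7d

24 7d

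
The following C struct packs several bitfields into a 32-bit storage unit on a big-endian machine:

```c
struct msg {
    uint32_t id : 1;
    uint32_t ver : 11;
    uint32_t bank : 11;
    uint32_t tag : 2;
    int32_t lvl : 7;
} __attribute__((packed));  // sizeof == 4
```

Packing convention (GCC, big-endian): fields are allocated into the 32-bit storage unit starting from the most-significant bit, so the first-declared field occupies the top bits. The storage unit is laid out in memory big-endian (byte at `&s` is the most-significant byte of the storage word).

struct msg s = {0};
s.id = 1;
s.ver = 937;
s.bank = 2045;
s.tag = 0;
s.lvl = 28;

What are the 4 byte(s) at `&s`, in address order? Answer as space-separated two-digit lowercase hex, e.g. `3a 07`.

ba 9f fa 1c

[31+:1] id=1 & 0x1 = 0x1; word=0x80000000
[20+:11] ver=937 & 0x7ff = 0x3a9; word=0xba900000
[9+:11] bank=2045 & 0x7ff = 0x7fd; word=0xba9ffa00
[7+:2] tag=0 & 0x3 = 0x0; word=0xba9ffa00
[0+:7] lvl=28 & 0x7f = 0x1c; word=0xba9ffa1c
word = 0xba9ffa1c → big-endian bytes:
  [0]=0xba  [1]=0x9f  [2]=0xfa  [3]=0x1c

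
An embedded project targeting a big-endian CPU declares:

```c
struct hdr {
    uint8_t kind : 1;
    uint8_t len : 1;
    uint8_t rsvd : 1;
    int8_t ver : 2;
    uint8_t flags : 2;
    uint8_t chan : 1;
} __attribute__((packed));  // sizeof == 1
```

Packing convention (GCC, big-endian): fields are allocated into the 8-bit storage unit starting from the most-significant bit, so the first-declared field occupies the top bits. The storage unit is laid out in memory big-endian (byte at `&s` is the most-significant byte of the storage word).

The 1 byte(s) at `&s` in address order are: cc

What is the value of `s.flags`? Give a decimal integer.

[0]=0xcc (big-endian) → word 0xcc
kind:1 @ bit 7 → (0xcc>>7)&0x1 = 0x1
len:1 @ bit 6 → (0xcc>>6)&0x1 = 0x1
rsvd:1 @ bit 5 → (0xcc>>5)&0x1 = 0x0
ver:2 @ bit 3 → (0xcc>>3)&0x3 = 0x1
flags:2 @ bit 1 → (0xcc>>1)&0x3 = 0x2  ←
chan:1 @ bit 0 → (0xcc>>0)&0x1 = 0x0

2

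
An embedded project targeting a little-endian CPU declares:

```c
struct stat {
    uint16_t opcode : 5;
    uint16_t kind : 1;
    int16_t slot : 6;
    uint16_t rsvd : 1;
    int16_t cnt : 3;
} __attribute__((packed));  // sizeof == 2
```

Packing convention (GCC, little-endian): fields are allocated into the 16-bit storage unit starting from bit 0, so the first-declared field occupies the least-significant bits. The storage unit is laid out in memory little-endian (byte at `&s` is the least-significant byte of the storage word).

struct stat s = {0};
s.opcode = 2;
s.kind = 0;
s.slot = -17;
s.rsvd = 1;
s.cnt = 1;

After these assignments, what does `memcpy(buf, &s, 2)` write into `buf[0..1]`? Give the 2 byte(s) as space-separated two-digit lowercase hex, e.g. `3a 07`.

opcode:5 = 2 → 0x2 << 0 → word 0x0002
kind:1 = 0 → 0x0 << 5 → word 0x0002
slot:6 = -17 → 0x2f << 6 → word 0x0bc2
rsvd:1 = 1 → 0x1 << 12 → word 0x1bc2
cnt:3 = 1 → 0x1 << 13 → word 0x3bc2
word = 0x3bc2 → little-endian bytes:
  [0]=0xc2  [1]=0x3b

c2 3b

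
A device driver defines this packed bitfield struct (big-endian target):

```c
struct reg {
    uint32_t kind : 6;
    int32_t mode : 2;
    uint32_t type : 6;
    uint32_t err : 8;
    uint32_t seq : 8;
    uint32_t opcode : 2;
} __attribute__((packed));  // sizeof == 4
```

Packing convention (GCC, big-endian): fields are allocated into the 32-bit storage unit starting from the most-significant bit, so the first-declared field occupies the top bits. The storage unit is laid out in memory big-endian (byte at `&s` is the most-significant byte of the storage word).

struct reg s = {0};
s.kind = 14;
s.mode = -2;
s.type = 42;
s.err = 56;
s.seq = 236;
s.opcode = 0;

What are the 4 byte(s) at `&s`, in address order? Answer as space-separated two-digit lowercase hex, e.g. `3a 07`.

kind:6 = 14 → 0xe << 26 → word 0x38000000
mode:2 = -2 → 0x2 << 24 → word 0x3a000000
type:6 = 42 → 0x2a << 18 → word 0x3aa80000
err:8 = 56 → 0x38 << 10 → word 0x3aa8e000
seq:8 = 236 → 0xec << 2 → word 0x3aa8e3b0
opcode:2 = 0 → 0x0 << 0 → word 0x3aa8e3b0
word = 0x3aa8e3b0 → big-endian bytes:
  [0]=0x3a  [1]=0xa8  [2]=0xe3  [3]=0xb0

3a a8 e3 b0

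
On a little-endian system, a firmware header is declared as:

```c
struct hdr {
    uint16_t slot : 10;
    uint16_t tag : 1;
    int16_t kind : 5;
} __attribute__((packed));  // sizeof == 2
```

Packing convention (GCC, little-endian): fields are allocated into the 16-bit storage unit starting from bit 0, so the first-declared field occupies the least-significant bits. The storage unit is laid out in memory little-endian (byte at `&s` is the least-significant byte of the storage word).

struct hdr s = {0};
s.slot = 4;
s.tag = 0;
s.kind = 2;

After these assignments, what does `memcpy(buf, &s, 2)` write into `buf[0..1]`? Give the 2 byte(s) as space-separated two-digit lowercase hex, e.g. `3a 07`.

slot:10 = 4 → 0x4 << 0 → word 0x0004
tag:1 = 0 → 0x0 << 10 → word 0x0004
kind:5 = 2 → 0x2 << 11 → word 0x1004
word = 0x1004 → little-endian bytes:
  [0]=0x04  [1]=0x10

04 10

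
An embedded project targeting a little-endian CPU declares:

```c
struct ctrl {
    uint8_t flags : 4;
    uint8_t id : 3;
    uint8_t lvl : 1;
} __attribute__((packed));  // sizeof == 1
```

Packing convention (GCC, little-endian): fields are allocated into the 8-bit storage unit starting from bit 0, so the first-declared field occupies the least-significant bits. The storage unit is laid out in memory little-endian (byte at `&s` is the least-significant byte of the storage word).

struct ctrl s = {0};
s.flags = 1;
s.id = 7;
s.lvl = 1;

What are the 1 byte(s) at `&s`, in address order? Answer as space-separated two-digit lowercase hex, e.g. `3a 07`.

[0+:4] flags=1 & 0xf = 0x1; word=0x01
[4+:3] id=7 & 0x7 = 0x7; word=0x71
[7+:1] lvl=1 & 0x1 = 0x1; word=0xf1
word = 0xf1 → little-endian bytes:
  [0]=0xf1

f1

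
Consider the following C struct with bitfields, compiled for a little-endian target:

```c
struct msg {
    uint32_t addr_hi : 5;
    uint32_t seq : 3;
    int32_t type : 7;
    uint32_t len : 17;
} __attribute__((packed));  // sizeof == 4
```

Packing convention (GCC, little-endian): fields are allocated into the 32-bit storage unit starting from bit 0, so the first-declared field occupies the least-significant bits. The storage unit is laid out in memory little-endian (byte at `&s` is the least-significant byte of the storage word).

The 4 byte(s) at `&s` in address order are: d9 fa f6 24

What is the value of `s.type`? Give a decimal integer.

[0]=0xd9 [1]=0xfa [2]=0xf6 [3]=0x24 (little-endian) → word 0x24f6fad9
addr_hi [0+:5] = (word>>0) & 0x1f = 25
seq [5+:3] = (word>>5) & 0x7 = 6
type [8+:7] = (word>>8) & 0x7f = 122  ←
len [15+:17] = (word>>15) & 0x1ffff = 18925
type signed 7b, MSB=1: 122 - 128 = -6

-6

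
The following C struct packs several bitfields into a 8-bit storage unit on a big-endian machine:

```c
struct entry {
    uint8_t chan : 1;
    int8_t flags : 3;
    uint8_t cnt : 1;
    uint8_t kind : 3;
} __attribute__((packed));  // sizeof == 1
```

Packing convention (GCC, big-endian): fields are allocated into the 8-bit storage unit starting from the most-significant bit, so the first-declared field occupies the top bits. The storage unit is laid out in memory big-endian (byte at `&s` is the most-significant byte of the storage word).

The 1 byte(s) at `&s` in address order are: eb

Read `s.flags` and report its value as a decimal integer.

-2

[0]=0xeb (big-endian) → word 0xeb
chan [7+:1] = (word>>7) & 0x1 = 1
flags [4+:3] = (word>>4) & 0x7 = 6  ←
cnt [3+:1] = (word>>3) & 0x1 = 1
kind [0+:3] = (word>>0) & 0x7 = 3
flags signed 3b, MSB=1: 6 - 8 = -2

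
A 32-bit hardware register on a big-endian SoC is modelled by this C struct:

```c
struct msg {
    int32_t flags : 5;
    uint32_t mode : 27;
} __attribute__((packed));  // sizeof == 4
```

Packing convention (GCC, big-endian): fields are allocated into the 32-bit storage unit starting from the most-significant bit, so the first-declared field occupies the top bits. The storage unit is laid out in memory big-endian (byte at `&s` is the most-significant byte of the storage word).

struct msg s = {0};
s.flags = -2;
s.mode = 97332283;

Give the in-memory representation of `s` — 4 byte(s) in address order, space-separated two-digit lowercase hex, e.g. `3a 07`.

f5 cd 2c 3b

flags (5b) val=-2 bits=0x1e at bit 27: 0xf0000000
mode (27b) val=97332283 bits=0x5cd2c3b at bit 0: 0xf5cd2c3b
word = 0xf5cd2c3b → big-endian bytes:
  [0]=0xf5  [1]=0xcd  [2]=0x2c  [3]=0x3b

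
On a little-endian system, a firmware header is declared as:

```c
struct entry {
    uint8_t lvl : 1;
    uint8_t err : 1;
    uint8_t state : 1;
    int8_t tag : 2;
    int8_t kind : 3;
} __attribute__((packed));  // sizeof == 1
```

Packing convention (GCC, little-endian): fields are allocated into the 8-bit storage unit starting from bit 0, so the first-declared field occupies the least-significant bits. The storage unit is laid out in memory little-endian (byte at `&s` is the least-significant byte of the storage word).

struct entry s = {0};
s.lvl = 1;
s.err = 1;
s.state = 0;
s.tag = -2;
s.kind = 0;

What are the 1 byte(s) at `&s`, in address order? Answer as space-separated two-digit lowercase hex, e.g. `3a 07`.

13

[0+:1] lvl=1 & 0x1 = 0x1; word=0x01
[1+:1] err=1 & 0x1 = 0x1; word=0x03
[2+:1] state=0 & 0x1 = 0x0; word=0x03
[3+:2] tag=-2 & 0x3 = 0x2; word=0x13
[5+:3] kind=0 & 0x7 = 0x0; word=0x13
word = 0x13 → little-endian bytes:
  [0]=0x13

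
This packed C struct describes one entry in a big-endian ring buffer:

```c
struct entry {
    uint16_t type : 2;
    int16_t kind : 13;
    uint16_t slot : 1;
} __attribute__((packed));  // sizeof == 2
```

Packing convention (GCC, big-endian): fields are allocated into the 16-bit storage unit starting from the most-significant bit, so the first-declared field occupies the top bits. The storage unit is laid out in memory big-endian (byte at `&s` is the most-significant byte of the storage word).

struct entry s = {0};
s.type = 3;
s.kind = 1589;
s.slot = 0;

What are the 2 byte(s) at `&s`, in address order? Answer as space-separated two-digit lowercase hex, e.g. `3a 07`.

type:2 = 3 → 0x3 << 14 → word 0xc000
kind:13 = 1589 → 0x635 << 1 → word 0xcc6a
slot:1 = 0 → 0x0 << 0 → word 0xcc6a
word = 0xcc6a → big-endian bytes:
  [0]=0xcc  [1]=0x6a

cc 6a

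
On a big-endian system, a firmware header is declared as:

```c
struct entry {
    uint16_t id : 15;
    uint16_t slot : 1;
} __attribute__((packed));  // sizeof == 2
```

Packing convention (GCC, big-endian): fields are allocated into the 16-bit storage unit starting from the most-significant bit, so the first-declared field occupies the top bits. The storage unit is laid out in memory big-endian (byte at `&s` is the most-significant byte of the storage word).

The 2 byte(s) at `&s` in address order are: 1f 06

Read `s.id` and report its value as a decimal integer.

[0]=0x1f [1]=0x06 (big-endian) → word 0x1f06
id:15 @ bit 1 → (0x1f06>>1)&0x7fff = 0xf83  ←
slot:1 @ bit 0 → (0x1f06>>0)&0x1 = 0x0

3971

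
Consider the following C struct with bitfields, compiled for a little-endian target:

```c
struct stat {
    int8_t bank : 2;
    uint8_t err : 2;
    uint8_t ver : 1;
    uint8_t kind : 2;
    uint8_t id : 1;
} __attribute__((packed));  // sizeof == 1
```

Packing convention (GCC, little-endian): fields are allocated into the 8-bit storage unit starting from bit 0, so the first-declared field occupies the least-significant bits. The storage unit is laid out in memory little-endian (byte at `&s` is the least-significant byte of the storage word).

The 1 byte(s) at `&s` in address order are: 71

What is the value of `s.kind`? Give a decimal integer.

[0]=0x71 (little-endian) → word 0x71
bank:2 @ bit 0 → (0x71>>0)&0x3 = 0x1
err:2 @ bit 2 → (0x71>>2)&0x3 = 0x0
ver:1 @ bit 4 → (0x71>>4)&0x1 = 0x1
kind:2 @ bit 5 → (0x71>>5)&0x3 = 0x3  ←
id:1 @ bit 7 → (0x71>>7)&0x1 = 0x0

3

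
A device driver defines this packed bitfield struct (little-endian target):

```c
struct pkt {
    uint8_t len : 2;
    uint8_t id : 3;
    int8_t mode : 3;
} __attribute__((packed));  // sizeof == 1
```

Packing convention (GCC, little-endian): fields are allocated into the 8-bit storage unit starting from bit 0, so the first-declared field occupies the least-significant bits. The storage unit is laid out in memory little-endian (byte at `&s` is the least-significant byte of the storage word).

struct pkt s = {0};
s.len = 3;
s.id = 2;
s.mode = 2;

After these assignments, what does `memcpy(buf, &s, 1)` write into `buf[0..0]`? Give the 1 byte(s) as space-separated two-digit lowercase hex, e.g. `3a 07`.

len (2b) val=3 bits=0x3 at bit 0: 0x03
id (3b) val=2 bits=0x2 at bit 2: 0x0b
mode (3b) val=2 bits=0x2 at bit 5: 0x4b
word = 0x4b → little-endian bytes:
  [0]=0x4b

4b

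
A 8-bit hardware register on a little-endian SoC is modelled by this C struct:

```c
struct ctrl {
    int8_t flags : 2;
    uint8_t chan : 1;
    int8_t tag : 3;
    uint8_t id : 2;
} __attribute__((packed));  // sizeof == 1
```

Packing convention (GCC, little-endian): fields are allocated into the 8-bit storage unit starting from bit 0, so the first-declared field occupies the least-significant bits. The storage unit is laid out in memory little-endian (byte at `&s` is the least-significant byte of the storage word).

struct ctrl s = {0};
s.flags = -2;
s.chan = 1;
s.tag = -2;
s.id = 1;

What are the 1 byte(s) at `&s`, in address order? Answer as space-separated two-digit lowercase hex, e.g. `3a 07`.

76

flags (2b) val=-2 bits=0x2 at bit 0: 0x02
chan (1b) val=1 bits=0x1 at bit 2: 0x06
tag (3b) val=-2 bits=0x6 at bit 3: 0x36
id (2b) val=1 bits=0x1 at bit 6: 0x76
word = 0x76 → little-endian bytes:
  [0]=0x76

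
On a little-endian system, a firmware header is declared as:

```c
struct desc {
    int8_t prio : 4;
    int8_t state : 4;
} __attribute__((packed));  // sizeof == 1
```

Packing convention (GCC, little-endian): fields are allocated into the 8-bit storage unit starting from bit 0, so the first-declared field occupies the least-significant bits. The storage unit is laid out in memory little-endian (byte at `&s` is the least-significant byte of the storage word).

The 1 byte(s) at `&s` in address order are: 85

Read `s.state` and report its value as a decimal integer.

[0]=0x85 (little-endian) → word 0x85
prio [0+:4] = (word>>0) & 0xf = 5
state [4+:4] = (word>>4) & 0xf = 8  ←
state signed 4b, MSB=1: 8 - 16 = -8

-8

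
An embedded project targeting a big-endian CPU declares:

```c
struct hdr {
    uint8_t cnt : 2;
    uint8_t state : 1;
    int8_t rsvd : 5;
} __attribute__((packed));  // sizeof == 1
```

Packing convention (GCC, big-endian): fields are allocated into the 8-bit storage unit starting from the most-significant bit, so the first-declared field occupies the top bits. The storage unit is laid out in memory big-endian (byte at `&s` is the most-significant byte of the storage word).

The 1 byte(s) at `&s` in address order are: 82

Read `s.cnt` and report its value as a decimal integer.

2

[0]=0x82 (big-endian) → word 0x82
cnt:2 @ bit 6 → (0x82>>6)&0x3 = 0x2  ←
state:1 @ bit 5 → (0x82>>5)&0x1 = 0x0
rsvd:5 @ bit 0 → (0x82>>0)&0x1f = 0x2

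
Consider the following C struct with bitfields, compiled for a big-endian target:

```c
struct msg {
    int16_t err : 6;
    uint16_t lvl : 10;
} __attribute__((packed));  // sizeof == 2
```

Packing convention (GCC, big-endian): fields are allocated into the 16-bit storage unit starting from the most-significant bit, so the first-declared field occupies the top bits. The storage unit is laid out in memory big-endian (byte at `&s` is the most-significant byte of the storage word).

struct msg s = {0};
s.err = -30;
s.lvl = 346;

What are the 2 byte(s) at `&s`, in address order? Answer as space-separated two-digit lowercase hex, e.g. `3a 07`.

err (6b) val=-30 bits=0x22 at bit 10: 0x8800
lvl (10b) val=346 bits=0x15a at bit 0: 0x895a
word = 0x895a → big-endian bytes:
  [0]=0x89  [1]=0x5a

89 5a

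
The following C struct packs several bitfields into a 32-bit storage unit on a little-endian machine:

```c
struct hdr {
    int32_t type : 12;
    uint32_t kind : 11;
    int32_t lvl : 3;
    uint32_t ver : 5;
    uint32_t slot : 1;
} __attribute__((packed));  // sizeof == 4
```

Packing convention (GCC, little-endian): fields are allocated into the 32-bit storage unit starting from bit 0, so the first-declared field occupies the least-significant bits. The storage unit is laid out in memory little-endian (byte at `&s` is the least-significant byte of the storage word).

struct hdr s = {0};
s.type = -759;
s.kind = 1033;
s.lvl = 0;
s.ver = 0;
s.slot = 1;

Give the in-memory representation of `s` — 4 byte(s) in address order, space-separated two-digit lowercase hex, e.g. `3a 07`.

[0+:12] type=-759 & 0xfff = 0xd09; word=0x00000d09
[12+:11] kind=1033 & 0x7ff = 0x409; word=0x00409d09
[23+:3] lvl=0 & 0x7 = 0x0; word=0x00409d09
[26+:5] ver=0 & 0x1f = 0x0; word=0x00409d09
[31+:1] slot=1 & 0x1 = 0x1; word=0x80409d09
word = 0x80409d09 → little-endian bytes:
  [0]=0x09  [1]=0x9d  [2]=0x40  [3]=0x80

09 9d 40 80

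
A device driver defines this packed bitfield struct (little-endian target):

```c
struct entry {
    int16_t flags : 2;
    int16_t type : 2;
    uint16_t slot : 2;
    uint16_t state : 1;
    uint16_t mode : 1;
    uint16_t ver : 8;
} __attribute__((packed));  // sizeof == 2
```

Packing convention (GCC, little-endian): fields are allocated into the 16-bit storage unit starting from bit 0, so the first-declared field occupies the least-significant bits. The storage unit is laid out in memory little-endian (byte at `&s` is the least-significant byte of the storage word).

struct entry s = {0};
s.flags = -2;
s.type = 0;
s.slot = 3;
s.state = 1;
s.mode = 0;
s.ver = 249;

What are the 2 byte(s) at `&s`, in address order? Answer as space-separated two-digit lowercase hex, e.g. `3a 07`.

flags (2b) val=-2 bits=0x2 at bit 0: 0x0002
type (2b) val=0 bits=0x0 at bit 2: 0x0002
slot (2b) val=3 bits=0x3 at bit 4: 0x0032
state (1b) val=1 bits=0x1 at bit 6: 0x0072
mode (1b) val=0 bits=0x0 at bit 7: 0x0072
ver (8b) val=249 bits=0xf9 at bit 8: 0xf972
word = 0xf972 → little-endian bytes:
  [0]=0x72  [1]=0xf9

72 f9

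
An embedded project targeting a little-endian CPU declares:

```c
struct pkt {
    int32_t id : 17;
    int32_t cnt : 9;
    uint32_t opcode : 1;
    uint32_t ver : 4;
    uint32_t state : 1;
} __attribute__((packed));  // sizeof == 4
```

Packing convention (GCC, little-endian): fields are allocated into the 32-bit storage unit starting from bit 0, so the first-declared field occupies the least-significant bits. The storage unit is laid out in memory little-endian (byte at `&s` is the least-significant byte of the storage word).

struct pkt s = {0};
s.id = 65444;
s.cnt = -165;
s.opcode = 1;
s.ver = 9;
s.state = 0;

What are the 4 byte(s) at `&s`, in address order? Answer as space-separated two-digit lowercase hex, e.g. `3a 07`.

a4 ff b6 4e

id (17b) val=65444 bits=0xffa4 at bit 0: 0x0000ffa4
cnt (9b) val=-165 bits=0x15b at bit 17: 0x02b6ffa4
opcode (1b) val=1 bits=0x1 at bit 26: 0x06b6ffa4
ver (4b) val=9 bits=0x9 at bit 27: 0x4eb6ffa4
state (1b) val=0 bits=0x0 at bit 31: 0x4eb6ffa4
word = 0x4eb6ffa4 → little-endian bytes:
  [0]=0xa4  [1]=0xff  [2]=0xb6  [3]=0x4e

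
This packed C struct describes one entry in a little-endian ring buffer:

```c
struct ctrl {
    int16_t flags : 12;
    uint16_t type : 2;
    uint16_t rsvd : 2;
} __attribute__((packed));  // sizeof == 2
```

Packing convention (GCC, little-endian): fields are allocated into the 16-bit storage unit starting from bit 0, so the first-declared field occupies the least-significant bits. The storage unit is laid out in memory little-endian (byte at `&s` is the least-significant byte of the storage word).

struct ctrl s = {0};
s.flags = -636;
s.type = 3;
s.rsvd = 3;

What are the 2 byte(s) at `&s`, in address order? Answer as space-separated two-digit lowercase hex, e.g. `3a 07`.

84 fd

flags:12 = -636 → 0xd84 << 0 → word 0x0d84
type:2 = 3 → 0x3 << 12 → word 0x3d84
rsvd:2 = 3 → 0x3 << 14 → word 0xfd84
word = 0xfd84 → little-endian bytes:
  [0]=0x84  [1]=0xfd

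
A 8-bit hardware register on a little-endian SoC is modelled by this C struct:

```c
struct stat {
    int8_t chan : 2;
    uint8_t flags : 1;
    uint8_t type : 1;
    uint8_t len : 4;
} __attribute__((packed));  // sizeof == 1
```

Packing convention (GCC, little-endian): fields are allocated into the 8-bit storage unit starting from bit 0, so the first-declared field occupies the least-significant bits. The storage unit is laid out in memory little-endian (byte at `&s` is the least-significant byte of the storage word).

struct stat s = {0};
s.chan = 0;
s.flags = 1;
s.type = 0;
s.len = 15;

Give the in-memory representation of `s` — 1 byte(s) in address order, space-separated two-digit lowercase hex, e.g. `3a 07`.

f4

[0+:2] chan=0 & 0x3 = 0x0; word=0x00
[2+:1] flags=1 & 0x1 = 0x1; word=0x04
[3+:1] type=0 & 0x1 = 0x0; word=0x04
[4+:4] len=15 & 0xf = 0xf; word=0xf4
word = 0xf4 → little-endian bytes:
  [0]=0xf4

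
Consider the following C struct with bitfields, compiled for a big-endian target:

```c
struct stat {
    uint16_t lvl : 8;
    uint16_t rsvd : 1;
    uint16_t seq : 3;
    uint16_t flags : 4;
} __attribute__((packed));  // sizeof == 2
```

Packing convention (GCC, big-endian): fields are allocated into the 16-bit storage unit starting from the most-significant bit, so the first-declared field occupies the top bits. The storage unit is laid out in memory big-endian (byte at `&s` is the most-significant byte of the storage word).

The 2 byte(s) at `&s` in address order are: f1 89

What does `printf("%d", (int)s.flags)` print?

[0]=0xf1 [1]=0x89 (big-endian) → word 0xf189
lvl:8 @ bit 8 → (0xf189>>8)&0xff = 0xf1
rsvd:1 @ bit 7 → (0xf189>>7)&0x1 = 0x1
seq:3 @ bit 4 → (0xf189>>4)&0x7 = 0x0
flags:4 @ bit 0 → (0xf189>>0)&0xf = 0x9  ←

9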